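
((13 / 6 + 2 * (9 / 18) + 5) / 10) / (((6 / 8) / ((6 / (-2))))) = -3.27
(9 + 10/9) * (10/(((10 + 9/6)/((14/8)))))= 3185/207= 15.39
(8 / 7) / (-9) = -8 / 63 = -0.13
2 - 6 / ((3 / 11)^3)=-2644 / 9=-293.78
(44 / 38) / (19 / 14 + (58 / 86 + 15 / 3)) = 13244 / 80427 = 0.16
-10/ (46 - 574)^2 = -5/ 139392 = -0.00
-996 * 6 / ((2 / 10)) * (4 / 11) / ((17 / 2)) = -239040 / 187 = -1278.29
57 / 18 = 19 / 6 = 3.17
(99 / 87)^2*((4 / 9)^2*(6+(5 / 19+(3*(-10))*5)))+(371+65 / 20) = 194136203 / 575244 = 337.48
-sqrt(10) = -3.16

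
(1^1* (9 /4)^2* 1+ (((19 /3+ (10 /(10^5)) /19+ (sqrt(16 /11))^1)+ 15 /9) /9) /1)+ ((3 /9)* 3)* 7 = 4* sqrt(11) /99+ 615191 /47500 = 13.09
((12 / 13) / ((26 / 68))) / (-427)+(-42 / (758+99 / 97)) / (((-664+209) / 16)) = -0.00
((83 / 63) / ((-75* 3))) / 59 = -83 / 836325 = -0.00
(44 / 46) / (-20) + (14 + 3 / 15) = 651 / 46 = 14.15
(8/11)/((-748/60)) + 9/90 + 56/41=1187057/843370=1.41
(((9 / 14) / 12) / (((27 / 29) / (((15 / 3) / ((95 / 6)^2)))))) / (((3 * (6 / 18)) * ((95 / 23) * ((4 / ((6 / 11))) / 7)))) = 2001 / 7544900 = 0.00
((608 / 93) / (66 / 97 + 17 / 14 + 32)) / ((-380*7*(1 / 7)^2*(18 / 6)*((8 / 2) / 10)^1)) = -38024 / 12842091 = -0.00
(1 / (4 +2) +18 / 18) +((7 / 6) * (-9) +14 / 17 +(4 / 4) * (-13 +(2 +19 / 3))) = -224 / 17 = -13.18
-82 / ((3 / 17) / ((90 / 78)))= -6970 / 13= -536.15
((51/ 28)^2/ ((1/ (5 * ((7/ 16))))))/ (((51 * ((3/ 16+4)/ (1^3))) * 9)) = 85/ 22512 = 0.00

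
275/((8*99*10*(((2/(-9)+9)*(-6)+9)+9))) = -0.00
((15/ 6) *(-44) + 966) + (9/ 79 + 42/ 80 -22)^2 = 1312.30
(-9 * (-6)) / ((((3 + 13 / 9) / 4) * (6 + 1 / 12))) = 2916 / 365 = 7.99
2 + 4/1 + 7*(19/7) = 25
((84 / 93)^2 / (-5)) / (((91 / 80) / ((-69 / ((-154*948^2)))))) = -0.00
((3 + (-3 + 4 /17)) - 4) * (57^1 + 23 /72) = -33016 /153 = -215.79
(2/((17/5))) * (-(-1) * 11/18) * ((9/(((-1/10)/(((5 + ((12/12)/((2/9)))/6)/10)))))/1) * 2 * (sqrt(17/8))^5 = -21505 * sqrt(34)/512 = -244.91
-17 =-17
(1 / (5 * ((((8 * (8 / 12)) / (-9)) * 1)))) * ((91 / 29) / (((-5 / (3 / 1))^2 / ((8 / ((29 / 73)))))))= -1614249 / 210250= -7.68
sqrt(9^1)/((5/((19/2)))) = 57/10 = 5.70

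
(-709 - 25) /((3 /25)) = -18350 /3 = -6116.67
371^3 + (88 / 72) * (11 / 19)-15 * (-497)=8733357607 / 171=51072266.71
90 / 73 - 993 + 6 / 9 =-217051 / 219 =-991.10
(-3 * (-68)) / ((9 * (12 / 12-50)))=-0.46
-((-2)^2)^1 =-4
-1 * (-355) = 355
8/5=1.60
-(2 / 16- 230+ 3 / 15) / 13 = 9187 / 520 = 17.67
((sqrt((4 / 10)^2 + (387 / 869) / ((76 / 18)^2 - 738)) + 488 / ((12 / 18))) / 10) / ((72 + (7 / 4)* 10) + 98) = sqrt(10239088972214014) / 475239806250 + 244 / 625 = 0.39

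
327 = 327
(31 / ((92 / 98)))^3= 3504881359 / 97336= 36008.07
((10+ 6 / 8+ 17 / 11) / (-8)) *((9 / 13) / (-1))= 4869 / 4576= 1.06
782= 782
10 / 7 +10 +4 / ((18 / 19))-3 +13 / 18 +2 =1937 / 126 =15.37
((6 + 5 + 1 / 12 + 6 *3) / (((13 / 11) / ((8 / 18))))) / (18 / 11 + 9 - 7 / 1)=3.01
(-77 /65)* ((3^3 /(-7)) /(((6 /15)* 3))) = 99 /26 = 3.81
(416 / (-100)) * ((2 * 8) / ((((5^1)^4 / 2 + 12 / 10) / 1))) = -3328 / 15685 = -0.21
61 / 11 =5.55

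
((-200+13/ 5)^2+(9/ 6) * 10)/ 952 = 121818/ 2975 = 40.95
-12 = -12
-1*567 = -567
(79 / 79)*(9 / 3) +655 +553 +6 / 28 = 16957 / 14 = 1211.21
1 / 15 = 0.07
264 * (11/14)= 207.43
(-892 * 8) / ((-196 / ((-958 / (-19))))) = 1709072 / 931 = 1835.74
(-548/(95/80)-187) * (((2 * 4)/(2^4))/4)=-81.06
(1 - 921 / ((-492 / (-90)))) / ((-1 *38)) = 13733 / 3116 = 4.41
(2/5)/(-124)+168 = 52079/310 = 168.00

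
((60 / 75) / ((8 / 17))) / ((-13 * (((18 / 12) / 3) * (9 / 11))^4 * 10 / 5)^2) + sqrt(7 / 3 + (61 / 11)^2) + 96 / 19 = sqrt(36030) / 33 + 5707563401536 / 691115105655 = 14.01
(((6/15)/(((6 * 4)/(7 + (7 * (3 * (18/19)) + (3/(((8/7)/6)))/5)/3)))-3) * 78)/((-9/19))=816673/1800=453.71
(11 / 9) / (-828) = -11 / 7452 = -0.00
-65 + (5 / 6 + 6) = -349 / 6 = -58.17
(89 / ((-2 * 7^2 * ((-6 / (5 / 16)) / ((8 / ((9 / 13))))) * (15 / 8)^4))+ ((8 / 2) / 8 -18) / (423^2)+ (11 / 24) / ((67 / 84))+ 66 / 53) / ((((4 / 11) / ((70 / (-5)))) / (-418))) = 450292094739098744 / 15010778766375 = 29997.92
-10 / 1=-10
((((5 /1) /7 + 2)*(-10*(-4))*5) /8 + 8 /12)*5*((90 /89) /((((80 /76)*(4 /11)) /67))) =302254755 /4984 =60645.02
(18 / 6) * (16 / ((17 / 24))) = 67.76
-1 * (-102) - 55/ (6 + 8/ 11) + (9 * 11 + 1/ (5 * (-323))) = 23044361/ 119510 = 192.82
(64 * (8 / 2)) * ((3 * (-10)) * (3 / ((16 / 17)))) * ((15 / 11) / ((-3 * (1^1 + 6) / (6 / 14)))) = 681.26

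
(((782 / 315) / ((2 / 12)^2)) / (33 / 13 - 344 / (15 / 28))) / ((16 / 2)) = -15249 / 873047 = -0.02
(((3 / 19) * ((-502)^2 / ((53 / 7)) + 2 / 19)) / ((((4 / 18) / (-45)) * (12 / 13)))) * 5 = -441162747675 / 76532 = -5764422.04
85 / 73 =1.16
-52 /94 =-26 /47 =-0.55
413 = 413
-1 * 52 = -52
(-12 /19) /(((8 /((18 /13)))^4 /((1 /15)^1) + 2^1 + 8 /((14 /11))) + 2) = -45927 /1216304114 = -0.00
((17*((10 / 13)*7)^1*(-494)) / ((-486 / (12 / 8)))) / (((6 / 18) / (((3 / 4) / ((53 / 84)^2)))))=788.81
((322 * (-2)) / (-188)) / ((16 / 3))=0.64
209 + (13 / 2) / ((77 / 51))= 32849 / 154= 213.31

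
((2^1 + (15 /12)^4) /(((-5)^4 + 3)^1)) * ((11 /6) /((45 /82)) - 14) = -545381 /7234560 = -0.08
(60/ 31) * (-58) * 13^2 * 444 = -261125280/ 31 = -8423396.13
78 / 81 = 26 / 27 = 0.96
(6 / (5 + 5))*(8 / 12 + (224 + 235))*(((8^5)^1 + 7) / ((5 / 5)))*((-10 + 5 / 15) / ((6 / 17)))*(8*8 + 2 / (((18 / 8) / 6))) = -154488432280 / 9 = -17165381364.44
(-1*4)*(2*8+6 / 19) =-1240 / 19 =-65.26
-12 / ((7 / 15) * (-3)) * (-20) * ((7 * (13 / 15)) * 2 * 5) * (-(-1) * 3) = -31200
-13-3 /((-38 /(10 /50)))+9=-757 /190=-3.98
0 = 0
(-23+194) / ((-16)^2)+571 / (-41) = -139165 / 10496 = -13.26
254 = 254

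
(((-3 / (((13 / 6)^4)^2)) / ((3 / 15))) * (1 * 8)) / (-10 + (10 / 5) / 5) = 20995200 / 815730721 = 0.03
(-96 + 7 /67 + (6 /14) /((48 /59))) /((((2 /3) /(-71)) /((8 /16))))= 152432811 /30016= 5078.39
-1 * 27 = -27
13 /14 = 0.93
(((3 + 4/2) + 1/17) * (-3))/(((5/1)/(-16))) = 4128/85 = 48.56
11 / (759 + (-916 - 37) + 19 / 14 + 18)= -0.06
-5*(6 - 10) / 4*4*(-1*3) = -60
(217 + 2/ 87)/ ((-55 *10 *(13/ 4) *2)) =-18881/ 311025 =-0.06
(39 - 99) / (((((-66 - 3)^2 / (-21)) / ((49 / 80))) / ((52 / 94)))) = 4459 / 49726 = 0.09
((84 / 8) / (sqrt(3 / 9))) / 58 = 21 * sqrt(3) / 116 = 0.31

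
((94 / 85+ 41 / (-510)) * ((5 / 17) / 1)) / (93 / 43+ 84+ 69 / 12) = 44978 / 13706403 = 0.00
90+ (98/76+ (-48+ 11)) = 2063/38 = 54.29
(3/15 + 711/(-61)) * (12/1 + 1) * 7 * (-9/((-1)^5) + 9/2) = -4292379/305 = -14073.37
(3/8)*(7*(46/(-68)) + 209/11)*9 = 13095/272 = 48.14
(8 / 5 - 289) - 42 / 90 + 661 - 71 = 4532 / 15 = 302.13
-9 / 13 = -0.69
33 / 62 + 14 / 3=967 / 186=5.20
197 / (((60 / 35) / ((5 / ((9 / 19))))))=131005 / 108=1213.01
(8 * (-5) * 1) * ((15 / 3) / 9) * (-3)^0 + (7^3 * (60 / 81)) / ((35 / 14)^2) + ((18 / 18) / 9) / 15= 2489 / 135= 18.44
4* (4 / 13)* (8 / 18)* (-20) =-1280 / 117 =-10.94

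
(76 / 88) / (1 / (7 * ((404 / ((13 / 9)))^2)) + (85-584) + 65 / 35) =-879162984 / 506080585021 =-0.00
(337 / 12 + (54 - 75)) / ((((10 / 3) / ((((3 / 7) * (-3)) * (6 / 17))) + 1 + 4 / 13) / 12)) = -5265 / 374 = -14.08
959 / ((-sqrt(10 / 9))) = -909.79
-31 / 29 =-1.07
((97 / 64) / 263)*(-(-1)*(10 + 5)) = 1455 / 16832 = 0.09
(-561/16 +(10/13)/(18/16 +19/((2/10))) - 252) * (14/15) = -321404587/1199640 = -267.92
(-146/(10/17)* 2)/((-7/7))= 2482/5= 496.40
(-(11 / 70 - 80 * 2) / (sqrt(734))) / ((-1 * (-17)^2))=-11189 * sqrt(734) / 14848820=-0.02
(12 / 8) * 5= 15 / 2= 7.50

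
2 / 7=0.29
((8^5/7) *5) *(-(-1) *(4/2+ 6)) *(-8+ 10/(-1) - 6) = -31457280/7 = -4493897.14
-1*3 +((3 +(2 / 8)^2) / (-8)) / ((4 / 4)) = -433 / 128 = -3.38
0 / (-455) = 0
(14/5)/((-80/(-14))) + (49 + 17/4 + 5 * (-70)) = -14813/50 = -296.26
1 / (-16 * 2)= -1 / 32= -0.03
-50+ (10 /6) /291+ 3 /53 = -49.94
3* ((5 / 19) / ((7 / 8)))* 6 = 720 / 133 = 5.41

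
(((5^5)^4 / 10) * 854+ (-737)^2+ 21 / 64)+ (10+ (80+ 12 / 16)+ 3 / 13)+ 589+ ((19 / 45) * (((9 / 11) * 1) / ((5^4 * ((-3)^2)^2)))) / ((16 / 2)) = 18867267609902459433986351 / 2316600000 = 8144378662653224.31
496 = 496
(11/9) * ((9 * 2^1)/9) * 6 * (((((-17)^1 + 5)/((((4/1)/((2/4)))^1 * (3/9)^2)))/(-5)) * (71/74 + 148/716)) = 1529253/33115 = 46.18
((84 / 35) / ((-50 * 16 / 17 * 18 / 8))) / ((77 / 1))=-17 / 57750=-0.00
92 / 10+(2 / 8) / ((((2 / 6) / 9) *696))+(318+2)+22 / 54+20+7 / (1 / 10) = 52569631 / 125280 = 419.62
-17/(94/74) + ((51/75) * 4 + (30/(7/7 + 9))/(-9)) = -38762/3525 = -11.00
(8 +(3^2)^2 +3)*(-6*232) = -128064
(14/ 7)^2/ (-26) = -2/ 13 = -0.15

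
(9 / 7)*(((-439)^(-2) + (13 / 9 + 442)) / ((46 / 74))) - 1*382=16605805298 / 31028081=535.19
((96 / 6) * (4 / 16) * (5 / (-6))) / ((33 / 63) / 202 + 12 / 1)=-2828 / 10183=-0.28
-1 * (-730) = 730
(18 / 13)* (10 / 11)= 180 / 143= 1.26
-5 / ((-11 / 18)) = 90 / 11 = 8.18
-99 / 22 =-9 / 2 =-4.50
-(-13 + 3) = 10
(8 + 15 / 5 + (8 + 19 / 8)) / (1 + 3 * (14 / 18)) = 513 / 80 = 6.41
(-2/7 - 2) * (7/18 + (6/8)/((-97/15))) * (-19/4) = 18107/6111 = 2.96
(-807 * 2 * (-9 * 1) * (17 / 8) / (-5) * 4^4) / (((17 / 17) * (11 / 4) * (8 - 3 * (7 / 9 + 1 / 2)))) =-189651456 / 1375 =-137928.33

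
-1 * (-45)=45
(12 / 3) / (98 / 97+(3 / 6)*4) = 97 / 73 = 1.33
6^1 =6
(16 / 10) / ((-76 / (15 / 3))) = -2 / 19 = -0.11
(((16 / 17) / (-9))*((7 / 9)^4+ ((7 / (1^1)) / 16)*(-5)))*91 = 17400929 / 1003833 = 17.33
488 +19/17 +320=13755/17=809.12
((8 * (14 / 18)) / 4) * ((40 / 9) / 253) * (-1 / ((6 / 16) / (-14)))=62720 / 61479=1.02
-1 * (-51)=51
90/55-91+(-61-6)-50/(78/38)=-77530/429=-180.72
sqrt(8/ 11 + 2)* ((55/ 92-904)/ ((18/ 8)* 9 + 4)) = -61.52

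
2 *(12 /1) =24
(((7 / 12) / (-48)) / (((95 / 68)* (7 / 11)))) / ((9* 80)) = -187 / 9849600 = -0.00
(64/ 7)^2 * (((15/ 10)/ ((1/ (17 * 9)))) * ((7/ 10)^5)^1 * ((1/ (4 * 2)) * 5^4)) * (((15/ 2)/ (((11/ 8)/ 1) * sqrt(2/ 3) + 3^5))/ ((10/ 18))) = 396650556288/ 28342915 - 748140624 * sqrt(6)/ 28342915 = 13930.04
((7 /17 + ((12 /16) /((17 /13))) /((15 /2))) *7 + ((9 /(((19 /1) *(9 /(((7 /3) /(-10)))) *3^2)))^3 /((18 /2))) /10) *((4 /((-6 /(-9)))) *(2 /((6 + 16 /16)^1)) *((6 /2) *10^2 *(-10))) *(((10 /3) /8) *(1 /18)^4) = -0.07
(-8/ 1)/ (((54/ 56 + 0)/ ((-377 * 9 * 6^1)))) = 168896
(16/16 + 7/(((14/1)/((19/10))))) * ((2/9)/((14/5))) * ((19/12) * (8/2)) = 247/252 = 0.98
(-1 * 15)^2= 225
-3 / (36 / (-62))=31 / 6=5.17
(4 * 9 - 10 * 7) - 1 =-35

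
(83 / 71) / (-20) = -83 / 1420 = -0.06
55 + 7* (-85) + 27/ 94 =-50733/ 94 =-539.71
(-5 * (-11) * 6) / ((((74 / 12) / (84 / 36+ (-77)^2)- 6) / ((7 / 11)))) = -7473480 / 213491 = -35.01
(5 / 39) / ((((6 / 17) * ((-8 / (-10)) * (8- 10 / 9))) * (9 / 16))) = 425 / 3627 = 0.12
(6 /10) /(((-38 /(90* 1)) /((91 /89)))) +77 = 127750 /1691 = 75.55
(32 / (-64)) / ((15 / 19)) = -19 / 30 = -0.63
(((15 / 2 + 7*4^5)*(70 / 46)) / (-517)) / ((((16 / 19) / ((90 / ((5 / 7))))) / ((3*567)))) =-1022700981645 / 190256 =-5375394.11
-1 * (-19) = 19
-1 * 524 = -524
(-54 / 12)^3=-729 / 8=-91.12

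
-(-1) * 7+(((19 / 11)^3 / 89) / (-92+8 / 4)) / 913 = 68136425351 / 9733776030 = 7.00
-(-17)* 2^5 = 544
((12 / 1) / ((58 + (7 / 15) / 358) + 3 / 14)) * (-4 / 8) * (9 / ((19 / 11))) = -5582115 / 10394539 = -0.54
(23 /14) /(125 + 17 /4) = 46 /3619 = 0.01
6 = 6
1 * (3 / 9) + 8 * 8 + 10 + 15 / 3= 238 / 3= 79.33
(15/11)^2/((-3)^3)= -0.07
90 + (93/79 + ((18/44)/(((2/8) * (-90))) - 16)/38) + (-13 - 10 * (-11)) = 31000341/165110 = 187.76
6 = 6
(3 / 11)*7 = 21 / 11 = 1.91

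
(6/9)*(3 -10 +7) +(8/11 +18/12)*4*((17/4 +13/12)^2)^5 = 107752139522048/649539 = 165890176.76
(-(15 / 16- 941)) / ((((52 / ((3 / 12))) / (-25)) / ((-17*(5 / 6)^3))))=61465625 / 55296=1111.57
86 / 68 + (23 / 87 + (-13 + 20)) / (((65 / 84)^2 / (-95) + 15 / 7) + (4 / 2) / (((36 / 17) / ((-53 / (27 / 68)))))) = 533465222705 / 442310054534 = 1.21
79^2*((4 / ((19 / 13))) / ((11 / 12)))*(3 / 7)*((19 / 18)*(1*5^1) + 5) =120076840 / 1463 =82075.76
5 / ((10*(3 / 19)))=19 / 6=3.17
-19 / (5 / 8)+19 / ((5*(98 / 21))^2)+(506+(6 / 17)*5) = 39767387 / 83300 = 477.40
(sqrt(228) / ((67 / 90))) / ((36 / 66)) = 330*sqrt(57) / 67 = 37.19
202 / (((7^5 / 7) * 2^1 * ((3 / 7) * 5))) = 101 / 5145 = 0.02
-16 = -16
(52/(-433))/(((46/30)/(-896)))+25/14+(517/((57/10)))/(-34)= 9361846645/135103794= 69.29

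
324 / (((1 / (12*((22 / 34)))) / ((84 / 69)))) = 1197504 / 391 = 3062.67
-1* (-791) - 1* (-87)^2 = -6778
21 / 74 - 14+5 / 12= -13.30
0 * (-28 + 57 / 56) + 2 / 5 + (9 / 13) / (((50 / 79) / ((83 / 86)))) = 81373 / 55900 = 1.46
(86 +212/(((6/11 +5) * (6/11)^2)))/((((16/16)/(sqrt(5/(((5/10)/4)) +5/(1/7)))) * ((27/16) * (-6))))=-4710280 * sqrt(3)/44469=-183.46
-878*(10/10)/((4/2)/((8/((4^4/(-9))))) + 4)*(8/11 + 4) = 102726/77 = 1334.10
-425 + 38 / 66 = -14006 / 33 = -424.42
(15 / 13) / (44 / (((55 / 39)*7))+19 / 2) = 1050 / 12701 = 0.08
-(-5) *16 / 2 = 40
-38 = -38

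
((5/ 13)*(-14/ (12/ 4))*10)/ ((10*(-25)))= 14/ 195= 0.07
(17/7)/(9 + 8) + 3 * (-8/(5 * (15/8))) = -423/175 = -2.42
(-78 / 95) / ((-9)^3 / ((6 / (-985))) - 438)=-52 / 7551835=-0.00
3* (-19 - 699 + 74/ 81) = -58084/ 27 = -2151.26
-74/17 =-4.35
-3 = -3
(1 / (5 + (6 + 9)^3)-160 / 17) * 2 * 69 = -37314027 / 28730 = -1298.78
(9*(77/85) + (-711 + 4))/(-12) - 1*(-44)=52141/510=102.24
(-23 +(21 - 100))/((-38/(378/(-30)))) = -3213/95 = -33.82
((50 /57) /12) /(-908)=-25 /310536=-0.00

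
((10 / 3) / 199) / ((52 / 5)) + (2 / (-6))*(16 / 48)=-5099 / 46566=-0.11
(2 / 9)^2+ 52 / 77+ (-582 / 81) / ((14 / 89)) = -44.95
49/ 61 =0.80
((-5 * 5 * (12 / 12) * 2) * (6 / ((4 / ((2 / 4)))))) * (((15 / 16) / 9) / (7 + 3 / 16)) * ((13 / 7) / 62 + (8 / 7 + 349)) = -3799375 / 19964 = -190.31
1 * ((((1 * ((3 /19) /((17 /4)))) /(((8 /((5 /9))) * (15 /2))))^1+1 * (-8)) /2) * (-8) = 32.00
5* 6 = 30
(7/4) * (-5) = -35/4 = -8.75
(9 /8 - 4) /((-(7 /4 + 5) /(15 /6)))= 115 /108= 1.06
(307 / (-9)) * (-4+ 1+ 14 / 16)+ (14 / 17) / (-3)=72.21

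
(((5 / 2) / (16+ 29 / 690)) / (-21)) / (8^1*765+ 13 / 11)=-6325 / 5217162839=-0.00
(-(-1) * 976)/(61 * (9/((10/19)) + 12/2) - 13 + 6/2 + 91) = 9760/14901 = 0.65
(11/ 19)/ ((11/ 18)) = 18/ 19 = 0.95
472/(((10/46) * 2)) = 5428/5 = 1085.60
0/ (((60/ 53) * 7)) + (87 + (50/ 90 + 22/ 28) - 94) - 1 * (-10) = 547/ 126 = 4.34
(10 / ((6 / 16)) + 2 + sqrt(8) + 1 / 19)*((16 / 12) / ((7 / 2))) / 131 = 16*sqrt(2) / 2751 + 13096 / 156807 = 0.09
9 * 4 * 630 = 22680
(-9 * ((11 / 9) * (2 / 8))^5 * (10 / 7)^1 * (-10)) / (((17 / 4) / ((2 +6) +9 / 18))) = 4026275 / 5878656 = 0.68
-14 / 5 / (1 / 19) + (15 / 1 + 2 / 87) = -38.18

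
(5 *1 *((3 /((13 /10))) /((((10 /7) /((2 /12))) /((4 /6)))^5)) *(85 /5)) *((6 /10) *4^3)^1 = 1142876 /53308125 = 0.02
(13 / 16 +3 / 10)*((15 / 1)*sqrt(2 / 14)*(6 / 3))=267*sqrt(7) / 56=12.61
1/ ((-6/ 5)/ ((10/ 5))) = -5/ 3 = -1.67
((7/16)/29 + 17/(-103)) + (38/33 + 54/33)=4160353/1577136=2.64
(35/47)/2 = 35/94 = 0.37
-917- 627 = -1544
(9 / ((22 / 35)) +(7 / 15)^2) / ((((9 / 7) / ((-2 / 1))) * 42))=-71953 / 133650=-0.54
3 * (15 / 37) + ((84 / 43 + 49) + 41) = 148233 / 1591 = 93.17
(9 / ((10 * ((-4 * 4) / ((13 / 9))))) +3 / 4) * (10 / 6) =107 / 96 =1.11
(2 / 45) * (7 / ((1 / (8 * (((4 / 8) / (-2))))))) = -28 / 45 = -0.62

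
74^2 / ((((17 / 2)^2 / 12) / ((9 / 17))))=2365632 / 4913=481.50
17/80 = 0.21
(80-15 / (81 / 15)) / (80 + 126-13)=695 / 1737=0.40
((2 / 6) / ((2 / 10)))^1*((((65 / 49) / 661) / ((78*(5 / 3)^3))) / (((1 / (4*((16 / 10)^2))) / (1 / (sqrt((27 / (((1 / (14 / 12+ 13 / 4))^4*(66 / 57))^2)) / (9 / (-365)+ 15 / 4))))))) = 29196288*sqrt(13505) / 31648960936980625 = 0.00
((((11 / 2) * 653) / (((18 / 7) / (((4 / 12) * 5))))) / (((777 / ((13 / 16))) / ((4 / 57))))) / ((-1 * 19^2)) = -0.00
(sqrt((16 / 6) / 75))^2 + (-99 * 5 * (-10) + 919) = 1320533 / 225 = 5869.04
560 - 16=544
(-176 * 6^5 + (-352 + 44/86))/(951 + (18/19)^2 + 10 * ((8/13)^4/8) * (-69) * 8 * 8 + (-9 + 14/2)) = -606917291502522/70165554139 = -8649.79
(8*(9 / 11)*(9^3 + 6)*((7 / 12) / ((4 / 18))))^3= 2680695157210875 / 1331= 2014045948317.71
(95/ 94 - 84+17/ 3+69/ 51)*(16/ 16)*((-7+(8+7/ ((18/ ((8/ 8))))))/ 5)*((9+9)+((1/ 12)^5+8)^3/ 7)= -17899819351155792860752195/ 9306518939999448072192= -1923.36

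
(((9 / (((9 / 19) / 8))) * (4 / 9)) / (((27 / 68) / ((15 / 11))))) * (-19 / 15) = -785536 / 2673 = -293.88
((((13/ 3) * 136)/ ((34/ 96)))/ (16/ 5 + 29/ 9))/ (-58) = -37440/ 8381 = -4.47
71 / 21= 3.38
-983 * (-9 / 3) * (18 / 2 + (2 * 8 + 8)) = 97317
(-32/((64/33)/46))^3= -437245479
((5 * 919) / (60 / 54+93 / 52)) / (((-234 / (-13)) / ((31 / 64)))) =1851785 / 43424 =42.64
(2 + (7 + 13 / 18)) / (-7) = -25 / 18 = -1.39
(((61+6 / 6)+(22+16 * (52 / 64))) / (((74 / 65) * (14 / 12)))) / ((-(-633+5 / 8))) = 151320 / 1310281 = 0.12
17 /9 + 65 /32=1129 /288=3.92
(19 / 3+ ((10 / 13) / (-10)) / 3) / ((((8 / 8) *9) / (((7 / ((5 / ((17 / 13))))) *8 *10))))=156128 / 1521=102.65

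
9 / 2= 4.50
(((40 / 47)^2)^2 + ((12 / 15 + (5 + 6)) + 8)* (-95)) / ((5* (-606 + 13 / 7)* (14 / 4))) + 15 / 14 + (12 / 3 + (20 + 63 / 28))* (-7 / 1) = -527256209302859 / 2889063932860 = -182.50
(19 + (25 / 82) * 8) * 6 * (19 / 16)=50103 / 328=152.75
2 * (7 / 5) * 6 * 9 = 756 / 5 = 151.20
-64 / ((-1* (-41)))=-64 / 41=-1.56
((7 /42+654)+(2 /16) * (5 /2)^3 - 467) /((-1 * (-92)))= 36311 /17664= 2.06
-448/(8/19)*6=-6384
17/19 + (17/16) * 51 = 16745/304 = 55.08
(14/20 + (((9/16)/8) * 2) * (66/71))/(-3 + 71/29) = -1.51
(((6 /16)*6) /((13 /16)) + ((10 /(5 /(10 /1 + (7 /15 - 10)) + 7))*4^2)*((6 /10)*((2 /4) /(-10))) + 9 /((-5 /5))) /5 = -13101 /10075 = -1.30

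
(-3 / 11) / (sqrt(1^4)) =-3 / 11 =-0.27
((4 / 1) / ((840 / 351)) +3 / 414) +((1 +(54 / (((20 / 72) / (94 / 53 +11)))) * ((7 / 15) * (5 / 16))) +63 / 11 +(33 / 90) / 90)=23476570417 / 63357525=370.54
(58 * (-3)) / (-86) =87 / 43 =2.02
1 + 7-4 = 4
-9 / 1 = -9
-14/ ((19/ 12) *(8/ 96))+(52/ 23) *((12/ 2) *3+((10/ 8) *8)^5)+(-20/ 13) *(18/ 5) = 1283996944/ 5681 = 226016.01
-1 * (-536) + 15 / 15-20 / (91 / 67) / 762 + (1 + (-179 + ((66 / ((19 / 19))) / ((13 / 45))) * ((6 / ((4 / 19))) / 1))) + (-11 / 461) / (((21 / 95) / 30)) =109755875224 / 15983331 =6866.90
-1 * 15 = -15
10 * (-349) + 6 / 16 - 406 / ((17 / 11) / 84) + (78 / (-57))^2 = -1254650565 / 49096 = -25555.05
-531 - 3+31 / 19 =-10115 / 19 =-532.37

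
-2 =-2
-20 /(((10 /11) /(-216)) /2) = 9504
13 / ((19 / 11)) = 143 / 19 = 7.53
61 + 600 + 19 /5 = 3324 /5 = 664.80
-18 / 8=-9 / 4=-2.25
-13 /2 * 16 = -104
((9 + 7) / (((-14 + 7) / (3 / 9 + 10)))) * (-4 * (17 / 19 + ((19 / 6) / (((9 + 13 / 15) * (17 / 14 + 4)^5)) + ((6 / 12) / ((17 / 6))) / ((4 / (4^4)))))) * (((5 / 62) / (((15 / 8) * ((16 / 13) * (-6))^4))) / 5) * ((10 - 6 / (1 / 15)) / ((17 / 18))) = -8624974414054150217 / 30567540544251209856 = -0.28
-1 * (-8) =8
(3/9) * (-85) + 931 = 902.67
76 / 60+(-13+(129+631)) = 11224 / 15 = 748.27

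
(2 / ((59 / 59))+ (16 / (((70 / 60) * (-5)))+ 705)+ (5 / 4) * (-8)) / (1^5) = 24299 / 35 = 694.26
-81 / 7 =-11.57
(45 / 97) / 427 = 45 / 41419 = 0.00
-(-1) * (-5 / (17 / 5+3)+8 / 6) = 53 / 96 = 0.55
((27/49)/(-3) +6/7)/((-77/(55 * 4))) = -1.92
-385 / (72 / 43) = -16555 / 72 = -229.93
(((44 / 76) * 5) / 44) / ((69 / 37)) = 185 / 5244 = 0.04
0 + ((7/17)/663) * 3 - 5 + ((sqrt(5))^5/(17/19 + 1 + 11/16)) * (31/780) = -18778/3757 + 2356 * sqrt(5)/6123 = -4.14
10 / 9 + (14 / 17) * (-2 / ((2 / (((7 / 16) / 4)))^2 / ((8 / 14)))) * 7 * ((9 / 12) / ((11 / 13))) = 7539127 / 6893568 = 1.09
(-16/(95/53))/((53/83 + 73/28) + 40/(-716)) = -352764608/126060915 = -2.80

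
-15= -15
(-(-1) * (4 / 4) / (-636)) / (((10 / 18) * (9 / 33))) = -11 / 1060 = -0.01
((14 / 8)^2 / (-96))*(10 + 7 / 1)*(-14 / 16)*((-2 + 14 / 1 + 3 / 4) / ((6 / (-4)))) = -99127 / 24576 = -4.03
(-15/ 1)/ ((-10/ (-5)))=-15/ 2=-7.50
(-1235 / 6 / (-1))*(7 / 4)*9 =25935 / 8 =3241.88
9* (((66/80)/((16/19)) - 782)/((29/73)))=-328403421/18560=-17694.15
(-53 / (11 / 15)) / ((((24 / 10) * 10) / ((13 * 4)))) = -3445 / 22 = -156.59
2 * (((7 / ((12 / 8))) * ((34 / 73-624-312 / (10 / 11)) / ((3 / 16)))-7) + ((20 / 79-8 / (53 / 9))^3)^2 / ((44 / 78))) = -48129.42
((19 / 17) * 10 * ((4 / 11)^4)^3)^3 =32390711706002896520740864000 / 151873999457993614659063182978928058362593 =0.00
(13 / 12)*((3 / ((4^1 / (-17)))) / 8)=-221 / 128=-1.73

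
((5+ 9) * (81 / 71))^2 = 1285956 / 5041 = 255.10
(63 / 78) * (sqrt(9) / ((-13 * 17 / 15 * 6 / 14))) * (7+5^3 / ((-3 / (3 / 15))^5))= -1041838 / 387855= -2.69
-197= -197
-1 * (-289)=289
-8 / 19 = -0.42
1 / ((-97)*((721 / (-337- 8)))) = 345 / 69937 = 0.00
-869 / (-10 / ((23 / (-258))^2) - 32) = 459701 / 682568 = 0.67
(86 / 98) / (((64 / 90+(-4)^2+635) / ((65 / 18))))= 13975 / 2874046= 0.00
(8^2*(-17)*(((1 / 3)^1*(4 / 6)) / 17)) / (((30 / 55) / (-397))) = 279488 / 27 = 10351.41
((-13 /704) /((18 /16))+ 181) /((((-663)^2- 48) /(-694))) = -49738633 /174050316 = -0.29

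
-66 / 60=-11 / 10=-1.10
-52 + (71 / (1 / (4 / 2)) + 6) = 96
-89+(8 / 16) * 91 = -87 / 2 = -43.50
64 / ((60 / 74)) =1184 / 15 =78.93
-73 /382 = -0.19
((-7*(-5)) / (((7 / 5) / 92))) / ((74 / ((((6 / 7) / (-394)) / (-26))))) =1725 / 663299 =0.00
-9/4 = -2.25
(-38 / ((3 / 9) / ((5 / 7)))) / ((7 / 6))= -3420 / 49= -69.80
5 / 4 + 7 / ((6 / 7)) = 113 / 12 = 9.42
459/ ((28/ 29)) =13311/ 28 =475.39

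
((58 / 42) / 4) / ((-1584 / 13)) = -377 / 133056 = -0.00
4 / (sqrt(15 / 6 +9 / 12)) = 8 * sqrt(13) / 13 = 2.22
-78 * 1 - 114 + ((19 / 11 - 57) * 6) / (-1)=1536 / 11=139.64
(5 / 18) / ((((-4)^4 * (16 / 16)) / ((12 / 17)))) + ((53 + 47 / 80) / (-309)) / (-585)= 696469 / 655574400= 0.00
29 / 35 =0.83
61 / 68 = 0.90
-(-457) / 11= 457 / 11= 41.55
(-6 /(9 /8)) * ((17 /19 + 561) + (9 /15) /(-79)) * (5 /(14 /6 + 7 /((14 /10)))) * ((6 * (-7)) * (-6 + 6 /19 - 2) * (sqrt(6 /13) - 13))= 2689275380064 /313709 - 206867336928 * sqrt(78) /4078217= 8124525.27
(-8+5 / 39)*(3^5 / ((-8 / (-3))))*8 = -74601 / 13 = -5738.54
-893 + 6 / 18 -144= -3110 / 3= -1036.67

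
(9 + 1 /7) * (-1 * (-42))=384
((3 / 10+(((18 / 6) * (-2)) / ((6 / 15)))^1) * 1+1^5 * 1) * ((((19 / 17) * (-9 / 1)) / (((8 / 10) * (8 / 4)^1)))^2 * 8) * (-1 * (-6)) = -25990.59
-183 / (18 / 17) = -172.83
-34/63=-0.54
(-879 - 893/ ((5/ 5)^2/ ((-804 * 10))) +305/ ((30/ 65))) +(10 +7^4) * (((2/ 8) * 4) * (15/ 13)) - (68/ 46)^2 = 296355302189/ 41262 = 7182281.57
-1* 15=-15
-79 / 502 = -0.16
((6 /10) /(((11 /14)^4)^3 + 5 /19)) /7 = 153883476447232 /571832835056965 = 0.27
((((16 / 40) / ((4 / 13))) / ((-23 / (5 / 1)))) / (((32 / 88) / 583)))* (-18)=750321 / 92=8155.66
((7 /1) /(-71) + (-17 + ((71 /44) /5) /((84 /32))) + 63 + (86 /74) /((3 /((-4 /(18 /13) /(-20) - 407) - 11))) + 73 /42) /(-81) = 623212934 /442384173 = 1.41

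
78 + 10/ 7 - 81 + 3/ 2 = -1/ 14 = -0.07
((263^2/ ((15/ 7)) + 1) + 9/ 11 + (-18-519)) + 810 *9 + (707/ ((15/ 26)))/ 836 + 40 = 16333413/ 418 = 39075.15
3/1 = 3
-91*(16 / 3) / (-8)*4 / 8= 91 / 3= 30.33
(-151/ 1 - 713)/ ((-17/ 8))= 6912/ 17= 406.59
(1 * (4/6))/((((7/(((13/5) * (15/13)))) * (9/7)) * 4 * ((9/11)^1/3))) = 11/54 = 0.20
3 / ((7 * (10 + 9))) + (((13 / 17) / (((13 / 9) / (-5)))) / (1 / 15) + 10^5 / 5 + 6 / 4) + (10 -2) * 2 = 90339687 / 4522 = 19977.82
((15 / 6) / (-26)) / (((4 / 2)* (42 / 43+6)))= -43 / 6240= -0.01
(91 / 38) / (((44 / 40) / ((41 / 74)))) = 18655 / 15466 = 1.21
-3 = -3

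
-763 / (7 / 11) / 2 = -1199 / 2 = -599.50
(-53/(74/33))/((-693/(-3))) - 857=-443979/518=-857.10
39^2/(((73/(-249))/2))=-757458/73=-10376.14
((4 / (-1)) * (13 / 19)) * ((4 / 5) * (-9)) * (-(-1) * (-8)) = -14976 / 95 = -157.64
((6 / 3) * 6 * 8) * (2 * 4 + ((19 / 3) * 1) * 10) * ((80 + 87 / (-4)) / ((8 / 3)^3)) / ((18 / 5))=373965 / 64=5843.20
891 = 891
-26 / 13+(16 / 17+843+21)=14670 / 17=862.94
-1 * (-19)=19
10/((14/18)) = 90/7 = 12.86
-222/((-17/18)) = 3996/17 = 235.06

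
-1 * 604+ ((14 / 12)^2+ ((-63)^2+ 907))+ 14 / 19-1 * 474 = 3800.10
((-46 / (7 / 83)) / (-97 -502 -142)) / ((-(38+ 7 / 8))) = -30544 / 1613157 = -0.02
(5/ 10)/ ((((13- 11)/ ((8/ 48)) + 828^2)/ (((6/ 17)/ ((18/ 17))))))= 1/ 4113576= 0.00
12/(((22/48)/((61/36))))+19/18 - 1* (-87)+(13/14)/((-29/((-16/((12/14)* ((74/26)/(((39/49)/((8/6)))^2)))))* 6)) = 270214654999/2040408216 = 132.43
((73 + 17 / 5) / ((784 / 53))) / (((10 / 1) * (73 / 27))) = 273321 / 1430800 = 0.19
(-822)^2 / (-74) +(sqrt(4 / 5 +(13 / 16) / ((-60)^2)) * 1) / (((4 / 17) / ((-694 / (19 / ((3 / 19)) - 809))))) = -337842 / 37 +5899 * sqrt(46093) / 330560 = -9127.03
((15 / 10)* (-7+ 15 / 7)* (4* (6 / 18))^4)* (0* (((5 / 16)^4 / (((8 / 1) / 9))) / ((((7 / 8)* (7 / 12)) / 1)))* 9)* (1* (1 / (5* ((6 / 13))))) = 0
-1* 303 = -303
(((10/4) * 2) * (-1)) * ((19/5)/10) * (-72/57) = 12/5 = 2.40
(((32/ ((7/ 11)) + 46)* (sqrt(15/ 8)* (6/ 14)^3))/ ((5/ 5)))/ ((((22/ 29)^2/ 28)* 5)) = 7652259* sqrt(30)/ 415030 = 100.99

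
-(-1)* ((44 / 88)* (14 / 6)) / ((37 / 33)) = 77 / 74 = 1.04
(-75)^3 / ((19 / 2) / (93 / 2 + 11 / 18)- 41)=357750000 / 34597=10340.49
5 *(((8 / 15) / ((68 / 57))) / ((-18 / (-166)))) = 3154 / 153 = 20.61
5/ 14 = 0.36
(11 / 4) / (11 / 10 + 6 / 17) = 935 / 494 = 1.89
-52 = -52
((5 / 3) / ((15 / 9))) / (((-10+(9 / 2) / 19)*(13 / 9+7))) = -9 / 742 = -0.01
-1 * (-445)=445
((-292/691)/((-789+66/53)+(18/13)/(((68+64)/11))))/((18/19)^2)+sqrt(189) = 36314434/60749076357+3*sqrt(21) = 13.75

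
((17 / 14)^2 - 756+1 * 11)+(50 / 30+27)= -420337 / 588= -714.86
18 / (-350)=-9 / 175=-0.05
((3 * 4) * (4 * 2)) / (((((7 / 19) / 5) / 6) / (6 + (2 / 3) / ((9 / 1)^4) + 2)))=957393280 / 15309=62537.94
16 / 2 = 8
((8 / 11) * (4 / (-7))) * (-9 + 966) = -2784 / 7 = -397.71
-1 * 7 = -7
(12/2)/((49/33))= 198/49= 4.04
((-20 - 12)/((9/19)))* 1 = -608/9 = -67.56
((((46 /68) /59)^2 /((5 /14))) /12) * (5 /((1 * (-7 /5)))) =-2645 /24144216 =-0.00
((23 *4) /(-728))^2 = 529 /33124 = 0.02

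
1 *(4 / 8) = 1 / 2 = 0.50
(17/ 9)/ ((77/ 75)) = 425/ 231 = 1.84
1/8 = 0.12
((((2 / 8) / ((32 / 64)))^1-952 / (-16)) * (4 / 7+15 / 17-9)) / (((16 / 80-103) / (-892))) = -120152400 / 30583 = -3928.73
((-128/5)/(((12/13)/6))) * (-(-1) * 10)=-1664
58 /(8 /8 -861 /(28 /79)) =-232 /9713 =-0.02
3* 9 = 27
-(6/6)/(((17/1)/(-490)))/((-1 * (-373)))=490/6341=0.08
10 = 10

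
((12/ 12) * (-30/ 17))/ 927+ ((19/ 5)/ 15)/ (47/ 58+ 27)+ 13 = 918426759/ 70609075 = 13.01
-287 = -287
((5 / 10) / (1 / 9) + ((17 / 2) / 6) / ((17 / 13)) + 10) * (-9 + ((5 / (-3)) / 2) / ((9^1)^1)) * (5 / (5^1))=-91817 / 648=-141.69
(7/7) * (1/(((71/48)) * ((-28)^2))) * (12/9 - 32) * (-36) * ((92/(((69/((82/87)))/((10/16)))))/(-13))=-75440/1311583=-0.06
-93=-93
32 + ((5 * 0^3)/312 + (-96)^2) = 9248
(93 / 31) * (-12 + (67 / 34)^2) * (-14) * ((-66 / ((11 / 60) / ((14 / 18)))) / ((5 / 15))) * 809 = -66951270540 / 289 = -231665295.99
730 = 730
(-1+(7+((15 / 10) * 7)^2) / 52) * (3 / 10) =783 / 2080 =0.38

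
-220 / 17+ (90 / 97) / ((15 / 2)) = -21136 / 1649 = -12.82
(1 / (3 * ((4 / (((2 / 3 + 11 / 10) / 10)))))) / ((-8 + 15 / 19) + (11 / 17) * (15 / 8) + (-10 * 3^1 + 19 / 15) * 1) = -17119 / 40384770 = -0.00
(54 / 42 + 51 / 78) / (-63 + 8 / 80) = -1765 / 57239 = -0.03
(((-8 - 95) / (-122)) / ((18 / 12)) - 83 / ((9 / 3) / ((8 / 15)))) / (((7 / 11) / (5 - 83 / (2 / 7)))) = 244701479 / 38430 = 6367.46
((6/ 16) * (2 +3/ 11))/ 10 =15/ 176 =0.09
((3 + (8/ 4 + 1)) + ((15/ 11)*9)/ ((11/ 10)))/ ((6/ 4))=1384/ 121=11.44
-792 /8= -99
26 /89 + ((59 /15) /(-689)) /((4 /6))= 173889 /613210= 0.28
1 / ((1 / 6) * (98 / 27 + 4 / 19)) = 1539 / 985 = 1.56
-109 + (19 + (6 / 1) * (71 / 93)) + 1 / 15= -39689 / 465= -85.35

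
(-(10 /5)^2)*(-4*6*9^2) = 7776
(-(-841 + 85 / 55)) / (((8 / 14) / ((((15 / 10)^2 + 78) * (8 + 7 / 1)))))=155615985 / 88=1768363.47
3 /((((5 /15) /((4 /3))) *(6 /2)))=4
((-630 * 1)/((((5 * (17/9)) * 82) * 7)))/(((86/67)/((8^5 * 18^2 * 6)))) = -172852641792/29971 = -5767329.81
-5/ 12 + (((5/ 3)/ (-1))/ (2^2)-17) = -107/ 6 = -17.83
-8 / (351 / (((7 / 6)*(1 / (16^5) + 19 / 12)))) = -34865173 / 828112896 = -0.04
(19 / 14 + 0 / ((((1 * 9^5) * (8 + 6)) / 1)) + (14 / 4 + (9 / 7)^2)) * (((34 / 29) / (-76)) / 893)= -187 / 1662766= -0.00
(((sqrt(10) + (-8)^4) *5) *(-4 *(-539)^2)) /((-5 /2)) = 2324168 *sqrt(10) + 9519792128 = 9527141792.54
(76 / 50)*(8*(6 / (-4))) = -456 / 25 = -18.24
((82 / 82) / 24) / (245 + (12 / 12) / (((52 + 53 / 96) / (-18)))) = 5045 / 29623128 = 0.00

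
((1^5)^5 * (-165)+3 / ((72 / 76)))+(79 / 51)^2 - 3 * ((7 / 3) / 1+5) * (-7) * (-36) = -29669263 / 5202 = -5703.43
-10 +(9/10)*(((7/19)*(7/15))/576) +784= 774.00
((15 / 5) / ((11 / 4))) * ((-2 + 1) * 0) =0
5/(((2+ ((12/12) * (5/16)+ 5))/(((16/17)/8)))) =160/1989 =0.08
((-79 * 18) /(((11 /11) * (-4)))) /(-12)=-237 /8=-29.62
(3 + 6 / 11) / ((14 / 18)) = 351 / 77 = 4.56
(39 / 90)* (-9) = -39 / 10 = -3.90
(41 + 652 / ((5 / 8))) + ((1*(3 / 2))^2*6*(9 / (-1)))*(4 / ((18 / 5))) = 4746 / 5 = 949.20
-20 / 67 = -0.30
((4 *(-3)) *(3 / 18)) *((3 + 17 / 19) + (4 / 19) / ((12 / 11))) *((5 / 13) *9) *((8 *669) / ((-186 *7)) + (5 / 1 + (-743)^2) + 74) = -44077793640 / 2821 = -15624882.54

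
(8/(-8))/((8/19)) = -19/8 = -2.38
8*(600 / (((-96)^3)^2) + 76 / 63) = 275414778031 / 28538044416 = 9.65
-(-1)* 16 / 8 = 2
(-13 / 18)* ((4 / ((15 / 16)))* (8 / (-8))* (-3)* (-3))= 416 / 15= 27.73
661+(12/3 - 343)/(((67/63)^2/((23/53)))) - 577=-10961265/237917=-46.07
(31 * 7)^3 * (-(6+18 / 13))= -980958048 / 13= -75458311.38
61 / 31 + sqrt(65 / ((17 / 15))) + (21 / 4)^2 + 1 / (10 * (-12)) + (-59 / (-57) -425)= -55758463 / 141360 + 5 * sqrt(663) / 17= -386.87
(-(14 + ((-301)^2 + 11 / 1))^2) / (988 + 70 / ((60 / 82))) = -24639215628 / 3251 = -7578965.13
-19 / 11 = -1.73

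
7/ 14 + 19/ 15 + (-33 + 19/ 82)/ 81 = 22618/ 16605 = 1.36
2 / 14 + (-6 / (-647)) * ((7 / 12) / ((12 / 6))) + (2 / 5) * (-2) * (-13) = 955217 / 90580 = 10.55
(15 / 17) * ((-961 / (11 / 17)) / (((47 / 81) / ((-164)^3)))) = 5150284378560 / 517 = 9961865335.71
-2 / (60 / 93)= -31 / 10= -3.10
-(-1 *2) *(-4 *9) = -72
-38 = -38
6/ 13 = 0.46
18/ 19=0.95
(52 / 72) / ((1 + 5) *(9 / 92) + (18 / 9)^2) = 299 / 1899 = 0.16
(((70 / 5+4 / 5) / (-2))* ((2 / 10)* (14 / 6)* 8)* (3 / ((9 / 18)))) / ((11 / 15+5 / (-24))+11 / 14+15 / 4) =-232064 / 7085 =-32.75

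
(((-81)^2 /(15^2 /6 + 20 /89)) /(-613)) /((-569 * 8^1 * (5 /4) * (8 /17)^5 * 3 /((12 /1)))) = 48770334009 /5643256422400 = 0.01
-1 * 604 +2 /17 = -10266 /17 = -603.88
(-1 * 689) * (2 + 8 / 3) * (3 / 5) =-9646 / 5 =-1929.20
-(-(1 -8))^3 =-343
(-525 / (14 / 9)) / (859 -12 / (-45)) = -0.39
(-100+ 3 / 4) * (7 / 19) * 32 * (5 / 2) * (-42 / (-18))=-389060 / 57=-6825.61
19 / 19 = 1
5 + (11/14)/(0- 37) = 2579/518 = 4.98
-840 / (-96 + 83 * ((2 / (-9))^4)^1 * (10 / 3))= 8.81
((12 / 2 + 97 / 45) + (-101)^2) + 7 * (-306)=363022 / 45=8067.16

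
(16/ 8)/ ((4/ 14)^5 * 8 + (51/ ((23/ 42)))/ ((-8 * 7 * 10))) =-30924880/ 2335951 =-13.24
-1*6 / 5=-6 / 5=-1.20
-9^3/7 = -729/7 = -104.14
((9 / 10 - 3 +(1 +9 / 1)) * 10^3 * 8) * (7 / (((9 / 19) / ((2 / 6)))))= 311318.52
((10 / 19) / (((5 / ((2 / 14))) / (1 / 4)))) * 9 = 9 / 266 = 0.03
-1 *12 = -12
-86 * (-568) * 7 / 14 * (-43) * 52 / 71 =-769184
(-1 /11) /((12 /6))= -1 /22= -0.05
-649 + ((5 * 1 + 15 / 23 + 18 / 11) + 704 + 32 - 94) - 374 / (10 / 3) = -141568 / 1265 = -111.91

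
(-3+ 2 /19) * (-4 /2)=110 /19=5.79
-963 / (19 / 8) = -7704 / 19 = -405.47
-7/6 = -1.17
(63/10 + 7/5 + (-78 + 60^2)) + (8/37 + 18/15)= 1306513/370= 3531.12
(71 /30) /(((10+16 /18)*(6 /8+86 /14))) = 213 /6755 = 0.03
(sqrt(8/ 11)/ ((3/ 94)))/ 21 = 188*sqrt(22)/ 693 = 1.27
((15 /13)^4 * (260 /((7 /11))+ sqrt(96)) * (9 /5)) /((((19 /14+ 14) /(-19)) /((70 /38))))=-280665000 /94471 - 35721000 * sqrt(6) /1228123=-3042.16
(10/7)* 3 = 30/7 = 4.29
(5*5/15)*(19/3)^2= 1805/27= 66.85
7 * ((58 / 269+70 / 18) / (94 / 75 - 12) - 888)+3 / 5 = -20222480909 / 3252210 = -6218.07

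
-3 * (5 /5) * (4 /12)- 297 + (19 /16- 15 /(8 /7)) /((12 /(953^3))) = -165314984023 /192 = -861015541.79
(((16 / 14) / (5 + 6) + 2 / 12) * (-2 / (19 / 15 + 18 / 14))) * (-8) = 1250 / 737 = 1.70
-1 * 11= -11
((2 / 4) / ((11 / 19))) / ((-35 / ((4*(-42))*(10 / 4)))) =114 / 11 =10.36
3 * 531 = 1593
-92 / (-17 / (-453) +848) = -0.11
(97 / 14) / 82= 97 / 1148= 0.08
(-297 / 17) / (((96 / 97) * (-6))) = 3201 / 1088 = 2.94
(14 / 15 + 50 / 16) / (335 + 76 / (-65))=0.01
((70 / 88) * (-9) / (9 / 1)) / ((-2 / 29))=1015 / 88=11.53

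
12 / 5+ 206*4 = 4132 / 5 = 826.40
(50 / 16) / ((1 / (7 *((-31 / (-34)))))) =5425 / 272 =19.94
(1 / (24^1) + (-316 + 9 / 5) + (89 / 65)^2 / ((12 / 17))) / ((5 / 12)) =-747.61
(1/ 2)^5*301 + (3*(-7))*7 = -4403/ 32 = -137.59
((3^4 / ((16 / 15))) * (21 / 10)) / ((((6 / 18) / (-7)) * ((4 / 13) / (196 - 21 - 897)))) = 502915959 / 64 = 7858061.86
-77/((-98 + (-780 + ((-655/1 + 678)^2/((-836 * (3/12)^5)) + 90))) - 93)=16093/319553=0.05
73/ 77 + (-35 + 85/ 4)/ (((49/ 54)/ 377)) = -6157273/ 1078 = -5711.76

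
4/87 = 0.05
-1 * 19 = -19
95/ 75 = 19/ 15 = 1.27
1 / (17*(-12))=-1 / 204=-0.00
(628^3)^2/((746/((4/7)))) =122683980443230208/2611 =46987353674159.41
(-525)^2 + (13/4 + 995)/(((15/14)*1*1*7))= 2757581/10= 275758.10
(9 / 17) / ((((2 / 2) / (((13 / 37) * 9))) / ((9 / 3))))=3159 / 629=5.02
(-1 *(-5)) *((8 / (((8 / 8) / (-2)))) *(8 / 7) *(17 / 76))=-2720 / 133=-20.45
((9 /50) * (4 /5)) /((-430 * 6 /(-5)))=3 /10750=0.00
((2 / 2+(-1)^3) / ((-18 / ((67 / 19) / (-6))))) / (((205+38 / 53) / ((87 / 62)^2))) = 0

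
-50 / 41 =-1.22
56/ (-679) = -8/ 97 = -0.08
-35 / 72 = -0.49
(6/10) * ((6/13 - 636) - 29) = -25917/65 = -398.72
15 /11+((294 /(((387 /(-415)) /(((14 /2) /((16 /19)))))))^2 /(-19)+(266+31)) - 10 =-361186.95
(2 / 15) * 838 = 1676 / 15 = 111.73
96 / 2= 48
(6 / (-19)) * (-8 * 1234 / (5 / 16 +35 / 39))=2576.56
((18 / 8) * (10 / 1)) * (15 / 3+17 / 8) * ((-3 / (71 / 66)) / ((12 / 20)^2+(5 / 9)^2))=-514218375 / 769072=-668.62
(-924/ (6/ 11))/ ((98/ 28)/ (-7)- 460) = 3388/ 921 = 3.68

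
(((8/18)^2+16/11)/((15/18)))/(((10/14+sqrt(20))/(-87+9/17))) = 2019584/321453 - 28274176*sqrt(5)/1607265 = -33.05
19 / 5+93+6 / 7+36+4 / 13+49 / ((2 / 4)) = 105544 / 455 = 231.96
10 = 10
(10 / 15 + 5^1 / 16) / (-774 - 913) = -47 / 80976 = -0.00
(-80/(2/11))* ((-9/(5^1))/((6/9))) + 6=1194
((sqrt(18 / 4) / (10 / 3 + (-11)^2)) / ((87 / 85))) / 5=51 * sqrt(2) / 21634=0.00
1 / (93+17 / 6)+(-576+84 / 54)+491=-431771 / 5175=-83.43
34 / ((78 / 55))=935 / 39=23.97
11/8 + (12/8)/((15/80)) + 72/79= 6501/632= 10.29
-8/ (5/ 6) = -48/ 5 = -9.60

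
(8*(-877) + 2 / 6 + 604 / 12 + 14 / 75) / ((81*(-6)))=261193 / 18225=14.33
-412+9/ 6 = -821/ 2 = -410.50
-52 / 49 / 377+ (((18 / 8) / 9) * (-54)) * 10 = -191839 / 1421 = -135.00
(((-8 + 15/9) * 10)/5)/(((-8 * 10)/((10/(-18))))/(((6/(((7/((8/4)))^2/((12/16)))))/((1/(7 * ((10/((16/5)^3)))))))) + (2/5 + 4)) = -11875/176157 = -0.07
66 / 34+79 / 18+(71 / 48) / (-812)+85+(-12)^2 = 467779835 / 1987776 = 235.33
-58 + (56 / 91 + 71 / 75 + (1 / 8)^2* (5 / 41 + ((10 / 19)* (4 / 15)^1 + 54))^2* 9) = 13541875036727 / 37866878400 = 357.62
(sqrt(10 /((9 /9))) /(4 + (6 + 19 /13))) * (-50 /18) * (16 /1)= -5200 * sqrt(10) /1341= -12.26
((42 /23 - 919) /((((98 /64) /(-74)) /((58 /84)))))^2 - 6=524636445872365066 /560126889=936638565.61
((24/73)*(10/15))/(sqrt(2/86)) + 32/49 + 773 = 16*sqrt(43)/73 + 37909/49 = 775.09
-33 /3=-11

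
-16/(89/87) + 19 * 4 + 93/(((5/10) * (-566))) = 1511999/25187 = 60.03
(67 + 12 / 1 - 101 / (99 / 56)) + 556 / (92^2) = 4594901 / 209484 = 21.93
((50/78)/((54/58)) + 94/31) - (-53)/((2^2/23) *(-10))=-34933537/1305720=-26.75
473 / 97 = 4.88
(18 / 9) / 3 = 2 / 3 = 0.67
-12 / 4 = -3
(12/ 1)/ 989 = 12/ 989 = 0.01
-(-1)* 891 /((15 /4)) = 1188 /5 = 237.60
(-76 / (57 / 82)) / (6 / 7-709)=2296 / 14871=0.15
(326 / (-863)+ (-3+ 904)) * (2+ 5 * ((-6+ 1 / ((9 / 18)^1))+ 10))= 24871584 / 863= 28819.91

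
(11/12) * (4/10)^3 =22/375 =0.06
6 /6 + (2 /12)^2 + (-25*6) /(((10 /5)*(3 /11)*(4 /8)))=-548.97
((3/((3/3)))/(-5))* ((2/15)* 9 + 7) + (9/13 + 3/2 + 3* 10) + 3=19677/650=30.27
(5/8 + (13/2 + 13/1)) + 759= 6233/8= 779.12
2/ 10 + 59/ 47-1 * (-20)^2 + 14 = -90368/ 235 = -384.54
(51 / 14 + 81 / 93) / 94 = 0.05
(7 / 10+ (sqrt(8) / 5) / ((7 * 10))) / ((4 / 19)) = 19 * sqrt(2) / 700+ 133 / 40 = 3.36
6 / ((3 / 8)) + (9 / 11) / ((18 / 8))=180 / 11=16.36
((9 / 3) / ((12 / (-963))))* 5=-1203.75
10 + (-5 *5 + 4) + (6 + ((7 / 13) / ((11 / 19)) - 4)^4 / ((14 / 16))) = 282495414693 / 2927131207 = 96.51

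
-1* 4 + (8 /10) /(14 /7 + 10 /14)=-352 /95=-3.71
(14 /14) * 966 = 966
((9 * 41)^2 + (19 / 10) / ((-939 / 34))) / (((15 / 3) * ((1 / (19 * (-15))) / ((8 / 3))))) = -97169886944 / 4695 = -20696461.54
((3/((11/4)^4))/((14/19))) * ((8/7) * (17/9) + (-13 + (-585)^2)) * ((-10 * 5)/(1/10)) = -26216342272000/2152227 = -12181030.29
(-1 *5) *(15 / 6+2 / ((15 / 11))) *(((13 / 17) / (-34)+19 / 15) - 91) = 5447281 / 3060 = 1780.16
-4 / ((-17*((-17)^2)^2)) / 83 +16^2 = 30169121540 / 117848131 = 256.00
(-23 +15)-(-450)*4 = 1792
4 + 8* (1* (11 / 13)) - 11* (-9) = 1427 / 13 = 109.77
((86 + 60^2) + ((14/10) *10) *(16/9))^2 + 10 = 1115427214/81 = 13770706.35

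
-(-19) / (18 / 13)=247 / 18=13.72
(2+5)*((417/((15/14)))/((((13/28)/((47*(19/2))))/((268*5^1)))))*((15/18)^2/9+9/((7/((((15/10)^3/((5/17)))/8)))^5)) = 3054824596403125486589239/10820675174400000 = 282313677.03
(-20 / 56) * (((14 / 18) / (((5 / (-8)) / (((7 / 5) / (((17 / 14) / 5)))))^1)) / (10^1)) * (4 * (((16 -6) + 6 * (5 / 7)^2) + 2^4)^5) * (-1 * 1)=-93684971532713984 / 4410072765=-21243407.20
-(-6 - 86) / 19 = 92 / 19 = 4.84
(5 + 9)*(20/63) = 40/9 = 4.44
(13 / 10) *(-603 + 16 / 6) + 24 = -22693 / 30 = -756.43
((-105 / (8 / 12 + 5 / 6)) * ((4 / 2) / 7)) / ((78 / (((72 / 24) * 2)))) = -20 / 13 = -1.54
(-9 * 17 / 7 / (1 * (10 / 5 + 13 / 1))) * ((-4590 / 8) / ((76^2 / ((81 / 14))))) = 1896129 / 2264192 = 0.84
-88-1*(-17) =-71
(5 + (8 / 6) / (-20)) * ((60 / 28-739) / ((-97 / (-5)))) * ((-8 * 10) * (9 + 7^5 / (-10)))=-51045961312 / 2037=-25059382.09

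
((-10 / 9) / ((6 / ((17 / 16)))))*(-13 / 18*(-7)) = -7735 / 7776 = -0.99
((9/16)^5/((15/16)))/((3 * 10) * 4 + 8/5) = 19683/39845888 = 0.00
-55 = -55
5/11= 0.45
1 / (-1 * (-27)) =1 / 27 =0.04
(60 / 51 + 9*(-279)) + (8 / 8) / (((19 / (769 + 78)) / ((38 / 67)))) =-2829891 / 1139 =-2484.54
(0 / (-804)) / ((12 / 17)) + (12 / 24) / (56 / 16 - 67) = -1 / 127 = -0.01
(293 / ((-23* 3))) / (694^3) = -293 / 23063621496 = -0.00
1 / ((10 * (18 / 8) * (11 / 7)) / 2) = 28 / 495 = 0.06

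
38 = 38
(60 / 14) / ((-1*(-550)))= 3 / 385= 0.01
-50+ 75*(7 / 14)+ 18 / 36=-12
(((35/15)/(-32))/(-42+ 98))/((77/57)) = -19/19712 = -0.00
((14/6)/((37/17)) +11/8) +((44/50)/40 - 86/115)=4394341/2553000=1.72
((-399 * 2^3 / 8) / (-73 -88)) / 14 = 57 / 322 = 0.18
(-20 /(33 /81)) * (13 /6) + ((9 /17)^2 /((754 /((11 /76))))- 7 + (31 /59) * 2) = -1207136776437 /10747995544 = -112.31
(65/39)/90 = 1/54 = 0.02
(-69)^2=4761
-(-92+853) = -761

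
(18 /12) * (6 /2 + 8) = 33 /2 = 16.50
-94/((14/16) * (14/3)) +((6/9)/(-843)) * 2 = -23.02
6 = 6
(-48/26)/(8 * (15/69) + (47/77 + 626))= -0.00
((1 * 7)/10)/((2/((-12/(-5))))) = 21/25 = 0.84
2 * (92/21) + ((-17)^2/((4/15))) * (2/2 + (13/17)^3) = 1126081/714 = 1577.14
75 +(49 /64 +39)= 7345 /64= 114.77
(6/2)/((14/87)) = 261/14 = 18.64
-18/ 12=-3/ 2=-1.50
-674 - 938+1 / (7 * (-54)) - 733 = -886411 / 378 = -2345.00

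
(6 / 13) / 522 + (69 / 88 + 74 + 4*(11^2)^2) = 5836200991 / 99528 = 58638.78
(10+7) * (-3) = -51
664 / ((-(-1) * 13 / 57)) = 37848 / 13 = 2911.38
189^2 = 35721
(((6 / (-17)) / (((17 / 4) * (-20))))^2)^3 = 46656 / 9103472456715015625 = 0.00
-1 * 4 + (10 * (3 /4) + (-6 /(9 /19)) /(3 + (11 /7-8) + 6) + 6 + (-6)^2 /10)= 2207 /270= 8.17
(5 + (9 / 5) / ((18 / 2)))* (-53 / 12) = -22.97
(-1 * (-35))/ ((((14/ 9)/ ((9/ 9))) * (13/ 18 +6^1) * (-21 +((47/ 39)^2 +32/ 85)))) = -52360425/ 299904308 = -0.17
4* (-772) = -3088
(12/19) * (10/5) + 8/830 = 10036/7885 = 1.27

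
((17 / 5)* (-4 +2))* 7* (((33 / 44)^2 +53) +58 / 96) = -7735 / 3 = -2578.33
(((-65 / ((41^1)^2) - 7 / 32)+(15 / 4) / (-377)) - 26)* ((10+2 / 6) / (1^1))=-5504475971 / 20279584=-271.43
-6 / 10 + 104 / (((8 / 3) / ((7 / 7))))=192 / 5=38.40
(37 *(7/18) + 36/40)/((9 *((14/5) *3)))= 0.20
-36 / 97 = -0.37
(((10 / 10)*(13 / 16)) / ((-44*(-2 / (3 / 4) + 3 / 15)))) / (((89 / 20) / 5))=4875 / 579568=0.01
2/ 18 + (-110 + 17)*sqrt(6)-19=-93*sqrt(6)-170/ 9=-246.69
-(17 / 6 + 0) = -17 / 6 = -2.83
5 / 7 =0.71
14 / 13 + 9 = 131 / 13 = 10.08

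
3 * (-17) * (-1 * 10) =510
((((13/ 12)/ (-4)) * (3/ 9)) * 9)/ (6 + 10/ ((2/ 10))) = -13/ 896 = -0.01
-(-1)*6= 6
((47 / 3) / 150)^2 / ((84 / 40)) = 2209 / 425250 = 0.01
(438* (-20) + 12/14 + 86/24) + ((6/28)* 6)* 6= -734819/84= -8747.85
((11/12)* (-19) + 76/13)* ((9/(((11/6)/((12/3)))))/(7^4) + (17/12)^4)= -3989685553135/85434725376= -46.70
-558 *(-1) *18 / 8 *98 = 123039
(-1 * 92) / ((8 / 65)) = -1495 / 2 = -747.50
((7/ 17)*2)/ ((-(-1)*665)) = 2/ 1615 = 0.00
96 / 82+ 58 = 2426 / 41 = 59.17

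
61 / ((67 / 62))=3782 / 67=56.45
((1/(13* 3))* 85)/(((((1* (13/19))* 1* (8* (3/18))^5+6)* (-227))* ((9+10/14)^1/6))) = -161595/242064628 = -0.00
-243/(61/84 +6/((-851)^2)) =-14782390812/44176765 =-334.62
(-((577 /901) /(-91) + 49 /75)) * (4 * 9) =-47691408 /2049775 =-23.27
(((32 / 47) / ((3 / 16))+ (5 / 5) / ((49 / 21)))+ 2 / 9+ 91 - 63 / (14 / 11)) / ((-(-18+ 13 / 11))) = 2982331 / 1095570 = 2.72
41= 41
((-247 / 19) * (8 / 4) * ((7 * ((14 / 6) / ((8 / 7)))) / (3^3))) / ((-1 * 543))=4459 / 175932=0.03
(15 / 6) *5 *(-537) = -13425 / 2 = -6712.50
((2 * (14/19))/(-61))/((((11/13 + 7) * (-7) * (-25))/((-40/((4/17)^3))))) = 3757/69540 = 0.05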